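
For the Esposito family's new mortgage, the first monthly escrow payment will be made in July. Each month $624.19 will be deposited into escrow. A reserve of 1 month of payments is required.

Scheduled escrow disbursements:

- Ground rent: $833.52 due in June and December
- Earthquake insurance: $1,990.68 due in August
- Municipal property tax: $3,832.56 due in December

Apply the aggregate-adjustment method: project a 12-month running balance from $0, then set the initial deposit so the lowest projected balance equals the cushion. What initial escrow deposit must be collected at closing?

$3,535.81

Cushion = 1 × $624.19 = $624.19
Trial balance (start $0, +$624.19 each month, − disbursements):
  Jul: +$624.19 → $624.19
  Aug: +$624.19 − $1,990.68 → -$742.30
  Sep: +$624.19 → -$118.11
  Oct: +$624.19 → $506.08
  Nov: +$624.19 → $1,130.27
  Dec: +$624.19 − $4,666.08 → -$2,911.62
  Jan: +$624.19 → -$2,287.43
  Feb: +$624.19 → -$1,663.24
  Mar: +$624.19 → -$1,039.05
  Apr: +$624.19 → -$414.86
  May: +$624.19 → $209.33
  Jun: +$624.19 − $833.52 → $0.00
Lowest trial balance = -$2,911.62 (Dec)
Initial deposit = cushion − low point = $624.19 − (-$2,911.62) = $3,535.81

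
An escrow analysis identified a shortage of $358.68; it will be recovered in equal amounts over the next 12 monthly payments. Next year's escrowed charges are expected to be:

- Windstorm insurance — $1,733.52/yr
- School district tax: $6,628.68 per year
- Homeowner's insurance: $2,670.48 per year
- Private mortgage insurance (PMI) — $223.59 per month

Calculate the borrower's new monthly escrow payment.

$1,172.87

Windstorm insurance = $1,733.52
School district tax = $6,628.68
Homeowner's insurance = $2,670.48
Private mortgage insurance (PMI) = $223.59 × 12 = $2,683.08
Total per year = $1,733.52 + $6,628.68 + $2,670.48 + $2,683.08 = $13,715.76
Monthly = $13,715.76 / 12 = $1,142.98
Monthly shortage recovery: $358.68 / 12 = $29.89
Adjusted monthly = $1,142.98 + $29.89 = $1,172.87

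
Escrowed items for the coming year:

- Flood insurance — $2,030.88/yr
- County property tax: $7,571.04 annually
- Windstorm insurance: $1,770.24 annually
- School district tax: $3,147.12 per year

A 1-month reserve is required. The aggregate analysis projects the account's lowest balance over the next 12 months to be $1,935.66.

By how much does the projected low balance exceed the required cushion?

$725.72

Flood insurance: $2,030.88 per year
County property tax: $7,571.04 per year
Windstorm insurance: $1,770.24 per year
School district tax: $3,147.12 per year
Total annual escrow = $14,519.28
Base monthly escrow = $14,519.28 / 12 = $1,209.94
Cushion = 1 × $1,209.94 = $1,209.94
Surplus = $1,935.66 − $1,209.94 = $725.72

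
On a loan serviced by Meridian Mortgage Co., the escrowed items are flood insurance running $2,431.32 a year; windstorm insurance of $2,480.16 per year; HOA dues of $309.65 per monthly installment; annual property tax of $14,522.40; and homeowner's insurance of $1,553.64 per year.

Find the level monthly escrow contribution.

$2,058.61

Flood insurance — $2,431.32
Windstorm insurance — $2,480.16
HOA dues — $309.65 × 12 = $3,715.80
Property tax — $14,522.40
Homeowner's insurance — $1,553.64
Total annual escrow = $2,431.32 + $2,480.16 + $3,715.80 + $14,522.40 + $1,553.64 = $24,703.32
Base monthly escrow = $24,703.32 / 12 = $2,058.61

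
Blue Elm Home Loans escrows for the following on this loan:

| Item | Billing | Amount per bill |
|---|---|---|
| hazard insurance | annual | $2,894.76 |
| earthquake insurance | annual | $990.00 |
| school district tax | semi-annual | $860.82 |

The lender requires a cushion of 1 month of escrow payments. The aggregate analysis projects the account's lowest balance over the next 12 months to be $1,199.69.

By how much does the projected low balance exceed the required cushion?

Hazard insurance — $2,894.76 annually
Earthquake insurance — $990.00 annually
School district tax — $860.82 × 2 = $1,721.64 annually
Yearly total = $5,606.40
Base monthly escrow = $5,606.40 ÷ 12 = $467.20
Required cushion = 1 × $467.20 = $467.20
Excess over cushion: $1,199.69 − $467.20 = $732.49

$732.49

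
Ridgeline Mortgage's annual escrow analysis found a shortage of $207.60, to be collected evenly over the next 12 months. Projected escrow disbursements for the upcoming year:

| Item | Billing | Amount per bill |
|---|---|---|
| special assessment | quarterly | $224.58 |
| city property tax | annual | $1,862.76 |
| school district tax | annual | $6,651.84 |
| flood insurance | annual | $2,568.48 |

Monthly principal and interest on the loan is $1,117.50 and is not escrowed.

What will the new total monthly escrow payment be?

$1,015.75

Special assessment = $224.58 × 4 = $898.32/yr
City property tax = $1,862.76/yr
School district tax = $6,651.84/yr
Flood insurance = $2,568.48/yr
Total per year = $898.32 + $1,862.76 + $6,651.84 + $2,568.48 = $11,981.40
Per month = $11,981.40 ÷ 12 = $998.45
Monthly shortage recovery: $207.60 ÷ 12 = $17.30
Adjusted monthly = $998.45 + $17.30 = $1,015.75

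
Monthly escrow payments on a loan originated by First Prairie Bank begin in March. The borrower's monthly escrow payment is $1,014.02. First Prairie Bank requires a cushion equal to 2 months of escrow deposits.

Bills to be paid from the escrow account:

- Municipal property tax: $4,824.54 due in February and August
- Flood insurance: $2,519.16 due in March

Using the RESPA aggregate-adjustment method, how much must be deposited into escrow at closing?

$3,533.18

Cushion = 2 × $1,014.02 = $2,028.04
Trial balance (start $0, +$1,014.02 each month, − disbursements):
  Mar: +$1,014.02 − $2,519.16 → -$1,505.14
  Apr: +$1,014.02 → -$491.12
  May: +$1,014.02 → $522.90
  Jun: +$1,014.02 → $1,536.92
  Jul: +$1,014.02 → $2,550.94
  Aug: +$1,014.02 − $4,824.54 → -$1,259.58
  Sep: +$1,014.02 → -$245.56
  Oct: +$1,014.02 → $768.46
  Nov: +$1,014.02 → $1,782.48
  Dec: +$1,014.02 → $2,796.50
  Jan: +$1,014.02 → $3,810.52
  Feb: +$1,014.02 − $4,824.54 → $0.00
Lowest trial balance = -$1,505.14 (Mar)
Initial deposit = cushion − low point = $2,028.04 − (-$1,505.14) = $3,533.18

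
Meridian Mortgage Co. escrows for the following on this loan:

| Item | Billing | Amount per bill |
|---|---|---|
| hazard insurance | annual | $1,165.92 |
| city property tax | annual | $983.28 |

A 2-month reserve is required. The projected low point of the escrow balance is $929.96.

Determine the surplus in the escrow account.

$571.76

Hazard insurance = $1,165.92 per year
City property tax = $983.28 per year
Combined annual = $2,149.20
Base monthly escrow = $2,149.20 / 12 = $179.10
Required reserve = 2 × $179.10 = $358.20
Excess over cushion: $929.96 − $358.20 = $571.76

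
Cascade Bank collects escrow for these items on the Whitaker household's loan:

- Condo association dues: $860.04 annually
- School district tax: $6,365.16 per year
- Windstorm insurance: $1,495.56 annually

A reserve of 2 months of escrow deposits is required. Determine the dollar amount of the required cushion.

$1,453.46

Condo association dues = $860.04
School district tax = $6,365.16
Windstorm insurance = $1,495.56
Yearly total = $8,720.76
Base monthly escrow = $8,720.76 ÷ 12 = $726.73
Required cushion = 2 × $726.73 = $1,453.46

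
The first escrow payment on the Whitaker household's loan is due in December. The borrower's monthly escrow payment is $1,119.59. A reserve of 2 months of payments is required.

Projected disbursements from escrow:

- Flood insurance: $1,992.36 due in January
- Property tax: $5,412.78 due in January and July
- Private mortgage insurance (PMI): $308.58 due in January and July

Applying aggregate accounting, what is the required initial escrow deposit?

$7,713.72

Cushion = 2 × $1,119.59 = $2,239.18
Trial balance (start $0, +$1,119.59 each month, − disbursements):
  Dec: +$1,119.59 → $1,119.59
  Jan: +$1,119.59 − $7,713.72 → -$5,474.54
  Feb: +$1,119.59 → -$4,354.95
  Mar: +$1,119.59 → -$3,235.36
  Apr: +$1,119.59 → -$2,115.77
  May: +$1,119.59 → -$996.18
  Jun: +$1,119.59 → $123.41
  Jul: +$1,119.59 − $5,721.36 → -$4,478.36
  Aug: +$1,119.59 → -$3,358.77
  Sep: +$1,119.59 → -$2,239.18
  Oct: +$1,119.59 → -$1,119.59
  Nov: +$1,119.59 → $0.00
Lowest trial balance = -$5,474.54 (Jan)
Initial deposit = cushion − low point = $2,239.18 − (-$5,474.54) = $7,713.72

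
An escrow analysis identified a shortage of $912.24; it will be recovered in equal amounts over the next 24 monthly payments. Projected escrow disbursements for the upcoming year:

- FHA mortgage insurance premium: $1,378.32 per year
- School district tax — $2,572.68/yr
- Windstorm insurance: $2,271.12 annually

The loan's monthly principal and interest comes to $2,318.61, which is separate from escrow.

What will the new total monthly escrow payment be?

FHA mortgage insurance premium: $1,378.32/yr
School district tax: $2,572.68/yr
Windstorm insurance: $2,271.12/yr
Annual escrow total = $1,378.32 + $2,572.68 + $2,271.12 = $6,222.12
Monthly escrow = $6,222.12 ÷ 12 = $518.51
Monthly shortage recovery: $912.24 ÷ 24 = $38.01
New monthly escrow = $518.51 + $38.01 = $556.52

$556.52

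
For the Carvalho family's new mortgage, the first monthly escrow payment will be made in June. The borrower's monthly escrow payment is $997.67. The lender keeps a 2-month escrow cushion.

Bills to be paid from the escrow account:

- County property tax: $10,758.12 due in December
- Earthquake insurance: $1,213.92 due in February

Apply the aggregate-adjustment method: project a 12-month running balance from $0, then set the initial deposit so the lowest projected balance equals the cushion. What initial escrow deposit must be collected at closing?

$5,769.77

Cushion = 2 × $997.67 = $1,995.34
Trial balance (start $0, +$997.67 each month, − disbursements):
  Jun: +$997.67 → $997.67
  Jul: +$997.67 → $1,995.34
  Aug: +$997.67 → $2,993.01
  Sep: +$997.67 → $3,990.68
  Oct: +$997.67 → $4,988.35
  Nov: +$997.67 → $5,986.02
  Dec: +$997.67 − $10,758.12 → -$3,774.43
  Jan: +$997.67 → -$2,776.76
  Feb: +$997.67 − $1,213.92 → -$2,993.01
  Mar: +$997.67 → -$1,995.34
  Apr: +$997.67 → -$997.67
  May: +$997.67 → $0.00
Lowest trial balance = -$3,774.43 (Dec)
Initial deposit = cushion − low point = $1,995.34 − (-$3,774.43) = $5,769.77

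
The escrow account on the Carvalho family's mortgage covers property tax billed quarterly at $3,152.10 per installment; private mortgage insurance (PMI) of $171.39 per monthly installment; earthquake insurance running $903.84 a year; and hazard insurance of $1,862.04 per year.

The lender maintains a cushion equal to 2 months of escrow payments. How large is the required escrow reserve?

$2,905.16

Property tax: $3,152.10 × 4 = $12,608.40 per year
Private mortgage insurance (PMI): $171.39 × 12 = $2,056.68 per year
Earthquake insurance: $903.84 per year
Hazard insurance: $1,862.04 per year
Yearly total = $12,608.40 + $2,056.68 + $903.84 + $1,862.04 = $17,430.96
Monthly escrow = $17,430.96 / 12 = $1,452.58
Required cushion = 2 × $1,452.58 = $2,905.16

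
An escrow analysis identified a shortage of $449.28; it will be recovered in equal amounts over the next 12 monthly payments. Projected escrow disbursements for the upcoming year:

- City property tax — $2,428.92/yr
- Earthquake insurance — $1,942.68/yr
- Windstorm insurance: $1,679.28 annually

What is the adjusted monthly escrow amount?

City property tax: $2,428.92/yr
Earthquake insurance: $1,942.68/yr
Windstorm insurance: $1,679.28/yr
Combined annual = $6,050.88
Per month = $6,050.88 ÷ 12 = $504.24
Monthly shortage recovery: $449.28 / 12 = $37.44
Adjusted monthly = $504.24 + $37.44 = $541.68

$541.68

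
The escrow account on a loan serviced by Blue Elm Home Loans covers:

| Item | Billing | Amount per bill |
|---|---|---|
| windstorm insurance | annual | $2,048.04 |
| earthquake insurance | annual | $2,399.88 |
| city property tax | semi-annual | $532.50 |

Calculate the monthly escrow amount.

$459.41

Windstorm insurance: $2,048.04
Earthquake insurance: $2,399.88
City property tax: $532.50 × 2 = $1,065.00
Annual escrow total = $5,512.92
Monthly = $5,512.92 ÷ 12 = $459.41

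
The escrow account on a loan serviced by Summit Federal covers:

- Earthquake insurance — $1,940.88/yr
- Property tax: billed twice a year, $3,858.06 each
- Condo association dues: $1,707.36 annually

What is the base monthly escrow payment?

$947.03

Earthquake insurance: $1,940.88 per year
Property tax: $3,858.06 × 2 = $7,716.12 per year
Condo association dues: $1,707.36 per year
Yearly total = $1,940.88 + $7,716.12 + $1,707.36 = $11,364.36
Monthly escrow = $11,364.36 / 12 = $947.03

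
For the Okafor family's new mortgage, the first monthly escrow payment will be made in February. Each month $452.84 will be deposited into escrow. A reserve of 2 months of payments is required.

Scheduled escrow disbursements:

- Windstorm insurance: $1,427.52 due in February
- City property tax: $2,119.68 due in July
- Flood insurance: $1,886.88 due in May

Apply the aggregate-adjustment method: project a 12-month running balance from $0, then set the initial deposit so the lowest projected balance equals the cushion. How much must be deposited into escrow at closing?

$3,622.72

Cushion = 2 × $452.84 = $905.68
Trial balance (start $0, +$452.84 each month, − disbursements):
  Feb: +$452.84 − $1,427.52 → -$974.68
  Mar: +$452.84 → -$521.84
  Apr: +$452.84 → -$69.00
  May: +$452.84 − $1,886.88 → -$1,503.04
  Jun: +$452.84 → -$1,050.20
  Jul: +$452.84 − $2,119.68 → -$2,717.04
  Aug: +$452.84 → -$2,264.20
  Sep: +$452.84 → -$1,811.36
  Oct: +$452.84 → -$1,358.52
  Nov: +$452.84 → -$905.68
  Dec: +$452.84 → -$452.84
  Jan: +$452.84 → $0.00
Lowest trial balance = -$2,717.04 (Jul)
Initial deposit = cushion − low point = $905.68 − (-$2,717.04) = $3,622.72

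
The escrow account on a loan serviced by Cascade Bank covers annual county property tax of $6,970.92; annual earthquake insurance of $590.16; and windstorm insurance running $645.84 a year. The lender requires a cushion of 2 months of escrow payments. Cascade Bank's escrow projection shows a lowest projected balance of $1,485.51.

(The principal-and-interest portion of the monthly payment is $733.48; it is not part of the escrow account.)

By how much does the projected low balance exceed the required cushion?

$117.69

County property tax: $6,970.92
Earthquake insurance: $590.16
Windstorm insurance: $645.84
Combined annual = $8,206.92
Per month = $8,206.92 / 12 = $683.91
Required reserve = 2 × $683.91 = $1,367.82
Excess over cushion: $1,485.51 − $1,367.82 = $117.69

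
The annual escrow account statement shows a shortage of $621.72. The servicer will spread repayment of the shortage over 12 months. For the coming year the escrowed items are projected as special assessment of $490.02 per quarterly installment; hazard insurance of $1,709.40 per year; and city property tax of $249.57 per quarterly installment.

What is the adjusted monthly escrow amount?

Special assessment: $490.02 × 4 = $1,960.08 annually
Hazard insurance: $1,709.40 annually
City property tax: $249.57 × 4 = $998.28 annually
Total annual escrow = $4,667.76
Per month = $4,667.76 ÷ 12 = $388.98
Shortage spread = $621.72 / 12 = $51.81/mo
New monthly escrow = $388.98 + $51.81 = $440.79

$440.79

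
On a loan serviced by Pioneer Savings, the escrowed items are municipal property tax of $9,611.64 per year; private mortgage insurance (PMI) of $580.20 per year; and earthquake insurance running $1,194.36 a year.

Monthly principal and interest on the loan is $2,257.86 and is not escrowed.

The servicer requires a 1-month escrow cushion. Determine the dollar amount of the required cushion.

Municipal property tax = $9,611.64
Private mortgage insurance (PMI) = $580.20
Earthquake insurance = $1,194.36
Combined annual = $9,611.64 + $580.20 + $1,194.36 = $11,386.20
Monthly = $11,386.20 / 12 = $948.85
Required cushion = 1 × $948.85 = $948.85

$948.85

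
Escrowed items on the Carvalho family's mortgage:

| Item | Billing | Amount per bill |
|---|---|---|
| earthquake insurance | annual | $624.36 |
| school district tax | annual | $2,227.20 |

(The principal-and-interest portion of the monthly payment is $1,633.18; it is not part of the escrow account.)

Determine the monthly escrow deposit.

$237.63

Earthquake insurance — $624.36
School district tax — $2,227.20
Total annual escrow = $624.36 + $2,227.20 = $2,851.56
Per month = $2,851.56 ÷ 12 = $237.63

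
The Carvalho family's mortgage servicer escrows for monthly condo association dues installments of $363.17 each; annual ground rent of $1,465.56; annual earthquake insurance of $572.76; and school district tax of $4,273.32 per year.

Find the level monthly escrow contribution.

Condo association dues = $363.17 × 12 = $4,358.04 annually
Ground rent = $1,465.56 annually
Earthquake insurance = $572.76 annually
School district tax = $4,273.32 annually
Yearly total = $4,358.04 + $1,465.56 + $572.76 + $4,273.32 = $10,669.68
Per month = $10,669.68 ÷ 12 = $889.14

$889.14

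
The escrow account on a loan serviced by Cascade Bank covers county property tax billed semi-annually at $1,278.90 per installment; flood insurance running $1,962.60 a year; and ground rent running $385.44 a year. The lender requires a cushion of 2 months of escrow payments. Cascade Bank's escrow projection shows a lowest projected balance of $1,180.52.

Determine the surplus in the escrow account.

County property tax = $1,278.90 × 2 = $2,557.80
Flood insurance = $1,962.60
Ground rent = $385.44
Total annual escrow = $4,905.84
Base monthly escrow = $4,905.84 ÷ 12 = $408.82
Required cushion = 2 × $408.82 = $817.64
Excess over cushion: $1,180.52 − $817.64 = $362.88

$362.88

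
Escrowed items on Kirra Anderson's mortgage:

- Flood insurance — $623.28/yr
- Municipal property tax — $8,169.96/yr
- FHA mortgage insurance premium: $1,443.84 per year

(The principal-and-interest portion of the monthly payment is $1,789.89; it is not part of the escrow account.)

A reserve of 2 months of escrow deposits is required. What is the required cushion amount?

$1,706.18

Flood insurance — $623.28 annually
Municipal property tax — $8,169.96 annually
FHA mortgage insurance premium — $1,443.84 annually
Annual escrow total = $10,237.08
Per month = $10,237.08 ÷ 12 = $853.09
Reserve = 2 × $853.09 = $1,706.18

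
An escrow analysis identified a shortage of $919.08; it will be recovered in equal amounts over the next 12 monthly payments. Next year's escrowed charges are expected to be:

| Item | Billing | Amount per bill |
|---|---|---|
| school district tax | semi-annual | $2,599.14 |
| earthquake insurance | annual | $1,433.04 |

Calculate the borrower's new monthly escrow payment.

School district tax = $2,599.14 × 2 = $5,198.28 per year
Earthquake insurance = $1,433.04 per year
Annual escrow total = $5,198.28 + $1,433.04 = $6,631.32
Monthly = $6,631.32 ÷ 12 = $552.61
Shortage per month = $919.08 / 12 = $76.59
Adjusted monthly = $552.61 + $76.59 = $629.20

$629.20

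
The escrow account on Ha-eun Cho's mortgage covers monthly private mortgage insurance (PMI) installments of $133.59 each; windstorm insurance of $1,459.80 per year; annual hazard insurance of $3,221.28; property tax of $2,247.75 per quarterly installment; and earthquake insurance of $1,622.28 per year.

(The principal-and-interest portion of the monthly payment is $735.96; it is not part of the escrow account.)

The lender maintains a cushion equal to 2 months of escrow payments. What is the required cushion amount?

Private mortgage insurance (PMI) = $133.59 × 12 = $1,603.08 annually
Windstorm insurance = $1,459.80 annually
Hazard insurance = $3,221.28 annually
Property tax = $2,247.75 × 4 = $8,991.00 annually
Earthquake insurance = $1,622.28 annually
Total per year = $1,603.08 + $1,459.80 + $3,221.28 + $8,991.00 + $1,622.28 = $16,897.44
Base monthly escrow = $16,897.44 ÷ 12 = $1,408.12
Required cushion = 2 × $1,408.12 = $2,816.24

$2,816.24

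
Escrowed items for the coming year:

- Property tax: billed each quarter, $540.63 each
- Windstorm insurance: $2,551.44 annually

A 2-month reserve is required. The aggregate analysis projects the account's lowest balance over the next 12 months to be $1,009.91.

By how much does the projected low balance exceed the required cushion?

Property tax — $540.63 × 4 = $2,162.52/yr
Windstorm insurance — $2,551.44/yr
Annual escrow total = $4,713.96
Per month = $4,713.96 ÷ 12 = $392.83
Required cushion = 2 × $392.83 = $785.66
Surplus = $1,009.91 − $785.66 = $224.25

$224.25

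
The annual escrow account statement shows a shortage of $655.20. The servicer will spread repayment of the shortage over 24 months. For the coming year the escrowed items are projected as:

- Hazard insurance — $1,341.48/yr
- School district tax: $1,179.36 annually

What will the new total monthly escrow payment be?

$237.37

Hazard insurance = $1,341.48 per year
School district tax = $1,179.36 per year
Combined annual = $1,341.48 + $1,179.36 = $2,520.84
Monthly escrow = $2,520.84 / 12 = $210.07
Shortage spread = $655.20 / 24 = $27.30/mo
New monthly escrow = $210.07 + $27.30 = $237.37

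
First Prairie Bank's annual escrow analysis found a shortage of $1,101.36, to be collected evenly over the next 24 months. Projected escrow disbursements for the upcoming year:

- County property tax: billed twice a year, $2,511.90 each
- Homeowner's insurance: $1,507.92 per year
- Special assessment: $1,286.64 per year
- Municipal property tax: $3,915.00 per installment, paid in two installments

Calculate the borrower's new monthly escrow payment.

$1,349.92

County property tax = $2,511.90 × 2 = $5,023.80 per year
Homeowner's insurance = $1,507.92 per year
Special assessment = $1,286.64 per year
Municipal property tax = $3,915.00 × 2 = $7,830.00 per year
Total annual escrow = $5,023.80 + $1,507.92 + $1,286.64 + $7,830.00 = $15,648.36
Base monthly escrow = $15,648.36 ÷ 12 = $1,304.03
Shortage per month = $1,101.36 ÷ 24 = $45.89
Adjusted monthly = $1,304.03 + $45.89 = $1,349.92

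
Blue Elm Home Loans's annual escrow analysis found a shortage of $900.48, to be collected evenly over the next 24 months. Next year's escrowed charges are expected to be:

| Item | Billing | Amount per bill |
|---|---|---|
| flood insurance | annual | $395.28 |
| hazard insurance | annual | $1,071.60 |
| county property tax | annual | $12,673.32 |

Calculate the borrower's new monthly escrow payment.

Flood insurance — $395.28
Hazard insurance — $1,071.60
County property tax — $12,673.32
Combined annual = $14,140.20
Per month = $14,140.20 ÷ 12 = $1,178.35
Shortage spread = $900.48 / 24 = $37.52/mo
New monthly escrow = $1,178.35 + $37.52 = $1,215.87

$1,215.87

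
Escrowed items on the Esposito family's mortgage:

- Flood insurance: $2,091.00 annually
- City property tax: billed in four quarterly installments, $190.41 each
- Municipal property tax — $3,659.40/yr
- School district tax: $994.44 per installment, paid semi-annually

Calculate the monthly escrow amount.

$708.41

Flood insurance = $2,091.00 annually
City property tax = $190.41 × 4 = $761.64 annually
Municipal property tax = $3,659.40 annually
School district tax = $994.44 × 2 = $1,988.88 annually
Annual escrow total = $2,091.00 + $761.64 + $3,659.40 + $1,988.88 = $8,500.92
Monthly = $8,500.92 ÷ 12 = $708.41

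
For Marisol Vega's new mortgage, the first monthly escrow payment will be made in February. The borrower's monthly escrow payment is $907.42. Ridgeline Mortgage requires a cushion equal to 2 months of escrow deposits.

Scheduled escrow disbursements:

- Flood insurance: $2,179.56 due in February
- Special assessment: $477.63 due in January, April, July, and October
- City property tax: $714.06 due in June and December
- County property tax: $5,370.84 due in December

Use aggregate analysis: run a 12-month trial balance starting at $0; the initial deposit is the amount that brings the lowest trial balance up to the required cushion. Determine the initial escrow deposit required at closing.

$3,086.98

Cushion = 2 × $907.42 = $1,814.84
Trial balance (start $0, +$907.42 each month, − disbursements):
  Feb: +$907.42 − $2,179.56 → -$1,272.14
  Mar: +$907.42 → -$364.72
  Apr: +$907.42 − $477.63 → $65.07
  May: +$907.42 → $972.49
  Jun: +$907.42 − $714.06 → $1,165.85
  Jul: +$907.42 − $477.63 → $1,595.64
  Aug: +$907.42 → $2,503.06
  Sep: +$907.42 → $3,410.48
  Oct: +$907.42 − $477.63 → $3,840.27
  Nov: +$907.42 → $4,747.69
  Dec: +$907.42 − $6,084.90 → -$429.79
  Jan: +$907.42 − $477.63 → $0.00
Lowest trial balance = -$1,272.14 (Feb)
Initial deposit = cushion − low point = $1,814.84 − (-$1,272.14) = $3,086.98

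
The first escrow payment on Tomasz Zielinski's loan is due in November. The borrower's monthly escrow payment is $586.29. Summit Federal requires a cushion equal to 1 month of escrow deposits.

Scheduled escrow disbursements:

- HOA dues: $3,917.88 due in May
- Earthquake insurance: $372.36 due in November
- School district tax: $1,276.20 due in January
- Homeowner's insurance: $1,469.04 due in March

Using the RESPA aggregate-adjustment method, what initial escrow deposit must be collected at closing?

Cushion = 1 × $586.29 = $586.29
Trial balance (start $0, +$586.29 each month, − disbursements):
  Nov: +$586.29 − $372.36 → $213.93
  Dec: +$586.29 → $800.22
  Jan: +$586.29 − $1,276.20 → $110.31
  Feb: +$586.29 → $696.60
  Mar: +$586.29 − $1,469.04 → -$186.15
  Apr: +$586.29 → $400.14
  May: +$586.29 − $3,917.88 → -$2,931.45
  Jun: +$586.29 → -$2,345.16
  Jul: +$586.29 → -$1,758.87
  Aug: +$586.29 → -$1,172.58
  Sep: +$586.29 → -$586.29
  Oct: +$586.29 → $0.00
Lowest trial balance = -$2,931.45 (May)
Initial deposit = cushion − low point = $586.29 − (-$2,931.45) = $3,517.74

$3,517.74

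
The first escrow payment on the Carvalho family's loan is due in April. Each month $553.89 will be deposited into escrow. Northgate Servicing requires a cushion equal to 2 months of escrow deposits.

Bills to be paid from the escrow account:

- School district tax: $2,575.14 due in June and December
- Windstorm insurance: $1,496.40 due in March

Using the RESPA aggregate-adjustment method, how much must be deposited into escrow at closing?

$2,021.25

Cushion = 2 × $553.89 = $1,107.78
Trial balance (start $0, +$553.89 each month, − disbursements):
  Apr: +$553.89 → $553.89
  May: +$553.89 → $1,107.78
  Jun: +$553.89 − $2,575.14 → -$913.47
  Jul: +$553.89 → -$359.58
  Aug: +$553.89 → $194.31
  Sep: +$553.89 → $748.20
  Oct: +$553.89 → $1,302.09
  Nov: +$553.89 → $1,855.98
  Dec: +$553.89 − $2,575.14 → -$165.27
  Jan: +$553.89 → $388.62
  Feb: +$553.89 → $942.51
  Mar: +$553.89 − $1,496.40 → $0.00
Lowest trial balance = -$913.47 (Jun)
Initial deposit = cushion − low point = $1,107.78 − (-$913.47) = $2,021.25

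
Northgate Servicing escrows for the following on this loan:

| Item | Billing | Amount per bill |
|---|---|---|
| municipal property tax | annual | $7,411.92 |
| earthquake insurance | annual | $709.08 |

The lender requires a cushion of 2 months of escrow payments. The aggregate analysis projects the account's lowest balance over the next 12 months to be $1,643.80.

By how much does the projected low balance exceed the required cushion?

$290.30

Municipal property tax: $7,411.92 per year
Earthquake insurance: $709.08 per year
Yearly total = $7,411.92 + $709.08 = $8,121.00
Per month = $8,121.00 ÷ 12 = $676.75
Required reserve = 2 × $676.75 = $1,353.50
Surplus = $1,643.80 − $1,353.50 = $290.30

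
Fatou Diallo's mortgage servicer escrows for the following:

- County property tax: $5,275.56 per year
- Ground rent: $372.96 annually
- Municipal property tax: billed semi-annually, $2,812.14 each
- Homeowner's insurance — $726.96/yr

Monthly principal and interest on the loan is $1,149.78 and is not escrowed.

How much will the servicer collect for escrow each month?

County property tax = $5,275.56/yr
Ground rent = $372.96/yr
Municipal property tax = $2,812.14 × 2 = $5,624.28/yr
Homeowner's insurance = $726.96/yr
Annual escrow total = $5,275.56 + $372.96 + $5,624.28 + $726.96 = $11,999.76
Monthly = $11,999.76 ÷ 12 = $999.98

$999.98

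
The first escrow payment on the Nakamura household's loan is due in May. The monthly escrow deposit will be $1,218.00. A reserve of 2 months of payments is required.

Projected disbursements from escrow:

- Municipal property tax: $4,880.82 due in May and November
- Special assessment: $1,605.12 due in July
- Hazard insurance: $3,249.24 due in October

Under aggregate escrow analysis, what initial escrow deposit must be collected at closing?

$8,526.00

Cushion = 2 × $1,218.00 = $2,436.00
Trial balance (start $0, +$1,218.00 each month, − disbursements):
  May: +$1,218.00 − $4,880.82 → -$3,662.82
  Jun: +$1,218.00 → -$2,444.82
  Jul: +$1,218.00 − $1,605.12 → -$2,831.94
  Aug: +$1,218.00 → -$1,613.94
  Sep: +$1,218.00 → -$395.94
  Oct: +$1,218.00 − $3,249.24 → -$2,427.18
  Nov: +$1,218.00 − $4,880.82 → -$6,090.00
  Dec: +$1,218.00 → -$4,872.00
  Jan: +$1,218.00 → -$3,654.00
  Feb: +$1,218.00 → -$2,436.00
  Mar: +$1,218.00 → -$1,218.00
  Apr: +$1,218.00 → $0.00
Lowest trial balance = -$6,090.00 (Nov)
Initial deposit = cushion − low point = $2,436.00 − (-$6,090.00) = $8,526.00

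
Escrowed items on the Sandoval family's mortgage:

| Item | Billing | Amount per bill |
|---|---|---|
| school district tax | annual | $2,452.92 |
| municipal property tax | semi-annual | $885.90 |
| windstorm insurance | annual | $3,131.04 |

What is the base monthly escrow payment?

$612.98

School district tax = $2,452.92 annually
Municipal property tax = $885.90 × 2 = $1,771.80 annually
Windstorm insurance = $3,131.04 annually
Total per year = $2,452.92 + $1,771.80 + $3,131.04 = $7,355.76
Monthly = $7,355.76 ÷ 12 = $612.98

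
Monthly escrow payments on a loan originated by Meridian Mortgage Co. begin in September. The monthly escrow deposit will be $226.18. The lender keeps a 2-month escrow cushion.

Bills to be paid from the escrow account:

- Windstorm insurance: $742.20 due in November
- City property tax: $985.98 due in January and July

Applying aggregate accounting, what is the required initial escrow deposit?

$1,049.64

Cushion = 2 × $226.18 = $452.36
Trial balance (start $0, +$226.18 each month, − disbursements):
  Sep: +$226.18 → $226.18
  Oct: +$226.18 → $452.36
  Nov: +$226.18 − $742.20 → -$63.66
  Dec: +$226.18 → $162.52
  Jan: +$226.18 − $985.98 → -$597.28
  Feb: +$226.18 → -$371.10
  Mar: +$226.18 → -$144.92
  Apr: +$226.18 → $81.26
  May: +$226.18 → $307.44
  Jun: +$226.18 → $533.62
  Jul: +$226.18 − $985.98 → -$226.18
  Aug: +$226.18 → $0.00
Lowest trial balance = -$597.28 (Jan)
Initial deposit = cushion − low point = $452.36 − (-$597.28) = $1,049.64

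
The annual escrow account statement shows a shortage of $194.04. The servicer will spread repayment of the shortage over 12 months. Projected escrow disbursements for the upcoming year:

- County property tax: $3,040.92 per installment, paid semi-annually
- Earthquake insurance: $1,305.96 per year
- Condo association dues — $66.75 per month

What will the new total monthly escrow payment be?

$698.57

County property tax: $3,040.92 × 2 = $6,081.84 annually
Earthquake insurance: $1,305.96 annually
Condo association dues: $66.75 × 12 = $801.00 annually
Total annual escrow = $8,188.80
Monthly = $8,188.80 ÷ 12 = $682.40
Monthly shortage recovery: $194.04 / 12 = $16.17
New monthly escrow = $682.40 + $16.17 = $698.57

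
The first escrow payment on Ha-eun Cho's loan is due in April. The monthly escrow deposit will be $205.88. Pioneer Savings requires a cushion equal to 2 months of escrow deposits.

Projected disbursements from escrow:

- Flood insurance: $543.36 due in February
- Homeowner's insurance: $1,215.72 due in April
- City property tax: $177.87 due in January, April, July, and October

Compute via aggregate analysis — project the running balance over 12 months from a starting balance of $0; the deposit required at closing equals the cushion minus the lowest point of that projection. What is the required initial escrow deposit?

$1,599.47

Cushion = 2 × $205.88 = $411.76
Trial balance (start $0, +$205.88 each month, − disbursements):
  Apr: +$205.88 − $1,393.59 → -$1,187.71
  May: +$205.88 → -$981.83
  Jun: +$205.88 → -$775.95
  Jul: +$205.88 − $177.87 → -$747.94
  Aug: +$205.88 → -$542.06
  Sep: +$205.88 → -$336.18
  Oct: +$205.88 − $177.87 → -$308.17
  Nov: +$205.88 → -$102.29
  Dec: +$205.88 → $103.59
  Jan: +$205.88 − $177.87 → $131.60
  Feb: +$205.88 − $543.36 → -$205.88
  Mar: +$205.88 → $0.00
Lowest trial balance = -$1,187.71 (Apr)
Initial deposit = cushion − low point = $411.76 − (-$1,187.71) = $1,599.47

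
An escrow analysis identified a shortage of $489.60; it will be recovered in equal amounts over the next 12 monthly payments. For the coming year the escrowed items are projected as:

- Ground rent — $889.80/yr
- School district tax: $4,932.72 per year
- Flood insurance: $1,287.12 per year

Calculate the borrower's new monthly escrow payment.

Ground rent — $889.80
School district tax — $4,932.72
Flood insurance — $1,287.12
Yearly total = $889.80 + $4,932.72 + $1,287.12 = $7,109.64
Monthly = $7,109.64 ÷ 12 = $592.47
Monthly shortage recovery: $489.60 / 12 = $40.80
New monthly escrow = $592.47 + $40.80 = $633.27

$633.27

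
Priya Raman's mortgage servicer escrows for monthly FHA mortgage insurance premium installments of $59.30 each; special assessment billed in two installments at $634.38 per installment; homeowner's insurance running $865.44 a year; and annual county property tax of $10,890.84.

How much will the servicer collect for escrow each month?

$1,144.72

FHA mortgage insurance premium — $59.30 × 12 = $711.60 annually
Special assessment — $634.38 × 2 = $1,268.76 annually
Homeowner's insurance — $865.44 annually
County property tax — $10,890.84 annually
Total annual escrow = $13,736.64
Monthly escrow = $13,736.64 ÷ 12 = $1,144.72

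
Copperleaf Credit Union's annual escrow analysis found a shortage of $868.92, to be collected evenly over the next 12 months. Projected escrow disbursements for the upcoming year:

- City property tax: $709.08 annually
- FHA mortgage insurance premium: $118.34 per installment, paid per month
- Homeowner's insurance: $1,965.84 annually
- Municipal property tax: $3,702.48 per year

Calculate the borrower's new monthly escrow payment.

City property tax — $709.08/yr
FHA mortgage insurance premium — $118.34 × 12 = $1,420.08/yr
Homeowner's insurance — $1,965.84/yr
Municipal property tax — $3,702.48/yr
Annual escrow total = $709.08 + $1,420.08 + $1,965.84 + $3,702.48 = $7,797.48
Monthly = $7,797.48 / 12 = $649.79
Monthly shortage recovery: $868.92 ÷ 12 = $72.41
New monthly escrow = $649.79 + $72.41 = $722.20

$722.20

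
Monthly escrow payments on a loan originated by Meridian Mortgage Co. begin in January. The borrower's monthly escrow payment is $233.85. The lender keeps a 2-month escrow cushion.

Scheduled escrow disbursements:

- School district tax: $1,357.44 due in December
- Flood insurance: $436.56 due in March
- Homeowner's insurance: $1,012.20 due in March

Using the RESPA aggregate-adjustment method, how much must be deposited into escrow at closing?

Cushion = 2 × $233.85 = $467.70
Trial balance (start $0, +$233.85 each month, − disbursements):
  Jan: +$233.85 → $233.85
  Feb: +$233.85 → $467.70
  Mar: +$233.85 − $1,448.76 → -$747.21
  Apr: +$233.85 → -$513.36
  May: +$233.85 → -$279.51
  Jun: +$233.85 → -$45.66
  Jul: +$233.85 → $188.19
  Aug: +$233.85 → $422.04
  Sep: +$233.85 → $655.89
  Oct: +$233.85 → $889.74
  Nov: +$233.85 → $1,123.59
  Dec: +$233.85 − $1,357.44 → $0.00
Lowest trial balance = -$747.21 (Mar)
Initial deposit = cushion − low point = $467.70 − (-$747.21) = $1,214.91

$1,214.91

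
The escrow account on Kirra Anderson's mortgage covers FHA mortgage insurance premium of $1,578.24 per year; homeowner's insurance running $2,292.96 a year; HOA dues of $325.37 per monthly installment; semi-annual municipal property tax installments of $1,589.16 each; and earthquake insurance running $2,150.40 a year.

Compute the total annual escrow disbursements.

FHA mortgage insurance premium: $1,578.24/yr
Homeowner's insurance: $2,292.96/yr
HOA dues: $325.37 × 12 = $3,904.44/yr
Municipal property tax: $1,589.16 × 2 = $3,178.32/yr
Earthquake insurance: $2,150.40/yr
Annual escrow total = $1,578.24 + $2,292.96 + $3,904.44 + $3,178.32 + $2,150.40 = $13,104.36

$13,104.36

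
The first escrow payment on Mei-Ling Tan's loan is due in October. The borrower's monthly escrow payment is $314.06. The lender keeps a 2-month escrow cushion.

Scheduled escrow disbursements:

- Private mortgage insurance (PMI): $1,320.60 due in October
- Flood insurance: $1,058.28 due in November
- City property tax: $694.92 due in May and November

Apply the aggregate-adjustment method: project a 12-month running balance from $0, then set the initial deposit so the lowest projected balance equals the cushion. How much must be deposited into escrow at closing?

$3,073.80

Cushion = 2 × $314.06 = $628.12
Trial balance (start $0, +$314.06 each month, − disbursements):
  Oct: +$314.06 − $1,320.60 → -$1,006.54
  Nov: +$314.06 − $1,753.20 → -$2,445.68
  Dec: +$314.06 → -$2,131.62
  Jan: +$314.06 → -$1,817.56
  Feb: +$314.06 → -$1,503.50
  Mar: +$314.06 → -$1,189.44
  Apr: +$314.06 → -$875.38
  May: +$314.06 − $694.92 → -$1,256.24
  Jun: +$314.06 → -$942.18
  Jul: +$314.06 → -$628.12
  Aug: +$314.06 → -$314.06
  Sep: +$314.06 → $0.00
Lowest trial balance = -$2,445.68 (Nov)
Initial deposit = cushion − low point = $628.12 − (-$2,445.68) = $3,073.80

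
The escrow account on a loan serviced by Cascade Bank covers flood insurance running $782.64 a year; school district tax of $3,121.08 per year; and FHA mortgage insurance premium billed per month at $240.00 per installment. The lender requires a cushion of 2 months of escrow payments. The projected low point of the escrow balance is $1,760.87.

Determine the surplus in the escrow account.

Flood insurance = $782.64 annually
School district tax = $3,121.08 annually
FHA mortgage insurance premium = $240.00 × 12 = $2,880.00 annually
Total per year = $6,783.72
Monthly = $6,783.72 ÷ 12 = $565.31
Required reserve = 2 × $565.31 = $1,130.62
Surplus = $1,760.87 − $1,130.62 = $630.25

$630.25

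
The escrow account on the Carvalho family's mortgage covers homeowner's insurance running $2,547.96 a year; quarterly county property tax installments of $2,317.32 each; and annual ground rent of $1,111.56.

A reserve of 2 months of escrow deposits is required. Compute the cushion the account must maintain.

$2,154.80

Homeowner's insurance — $2,547.96
County property tax — $2,317.32 × 4 = $9,269.28
Ground rent — $1,111.56
Total annual escrow = $2,547.96 + $9,269.28 + $1,111.56 = $12,928.80
Per month = $12,928.80 ÷ 12 = $1,077.40
Required cushion = 2 × $1,077.40 = $2,154.80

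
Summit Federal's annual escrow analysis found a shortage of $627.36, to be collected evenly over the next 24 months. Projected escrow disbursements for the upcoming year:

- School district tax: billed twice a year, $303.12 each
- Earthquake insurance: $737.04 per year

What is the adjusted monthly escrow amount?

School district tax = $303.12 × 2 = $606.24
Earthquake insurance = $737.04
Annual escrow total = $1,343.28
Base monthly escrow = $1,343.28 / 12 = $111.94
Monthly shortage recovery: $627.36 / 24 = $26.14
New monthly escrow = $111.94 + $26.14 = $138.08

$138.08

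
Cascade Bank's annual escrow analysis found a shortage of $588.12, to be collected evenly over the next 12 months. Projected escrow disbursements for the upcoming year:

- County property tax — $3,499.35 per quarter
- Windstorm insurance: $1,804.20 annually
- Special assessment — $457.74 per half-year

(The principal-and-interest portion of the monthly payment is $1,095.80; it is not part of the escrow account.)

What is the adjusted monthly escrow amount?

$1,442.10

County property tax — $3,499.35 × 4 = $13,997.40
Windstorm insurance — $1,804.20
Special assessment — $457.74 × 2 = $915.48
Annual escrow total = $13,997.40 + $1,804.20 + $915.48 = $16,717.08
Per month = $16,717.08 / 12 = $1,393.09
Shortage spread = $588.12 ÷ 12 = $49.01/mo
Adjusted monthly = $1,393.09 + $49.01 = $1,442.10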